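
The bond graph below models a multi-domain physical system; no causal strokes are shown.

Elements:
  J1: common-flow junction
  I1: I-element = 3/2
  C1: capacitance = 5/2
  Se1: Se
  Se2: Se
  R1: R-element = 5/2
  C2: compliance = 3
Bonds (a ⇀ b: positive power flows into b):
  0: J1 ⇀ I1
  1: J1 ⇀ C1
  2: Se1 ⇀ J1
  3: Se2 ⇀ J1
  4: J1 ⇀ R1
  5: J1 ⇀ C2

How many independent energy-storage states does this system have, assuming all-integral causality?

β2 →J1  (Se1: effort source, stroke at far end)
β3 →J1  (source Se2 imposes e)
β0 →I1  (I1 outputs flow p/I1)
β1 →J1  (J1 flow already set via bond 0)
β4 →J1  (J1 flow already set via bond 0)
β5 →J1  (J1: bond 0 brought flow, rest push out)

3  (C1, C2, I1 all integral)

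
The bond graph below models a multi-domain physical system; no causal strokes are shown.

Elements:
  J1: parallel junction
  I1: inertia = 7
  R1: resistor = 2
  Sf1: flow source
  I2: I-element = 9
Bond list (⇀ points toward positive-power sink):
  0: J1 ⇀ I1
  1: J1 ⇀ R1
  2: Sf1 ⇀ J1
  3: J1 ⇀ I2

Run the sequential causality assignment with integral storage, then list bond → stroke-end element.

#2 |Sf1  (Sf1 fixes flow; stroke at Sf1)
#0 |I1  (I1 outputs flow p/I1)
#3 |I2  (I2 integral (f out))
#1 |J1  (J1 needs exactly one e-in)

b0 stroke→I1
b1 stroke→J1
b2 stroke→Sf1
b3 stroke→I2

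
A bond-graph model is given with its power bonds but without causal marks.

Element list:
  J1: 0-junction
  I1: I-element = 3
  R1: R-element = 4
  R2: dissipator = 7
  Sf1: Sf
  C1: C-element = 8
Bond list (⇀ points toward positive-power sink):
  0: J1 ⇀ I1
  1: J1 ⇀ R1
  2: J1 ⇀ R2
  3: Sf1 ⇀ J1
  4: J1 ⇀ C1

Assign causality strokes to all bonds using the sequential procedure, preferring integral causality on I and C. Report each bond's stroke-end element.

b0 |I1
b1 |R1
b2 |R2
b3 |Sf1
b4 |J1

bond 3 |Sf1  (Sf1 fixes flow; stroke at Sf1)
bond 0 |I1  (prefer integral on I1)
bond 4 |J1  (C1 outputs effort q/C1)
bond 1 |R1  (0-jn J1 has e-setter on 4)
bond 2 |R2  (J1: bond 4 brought effort, rest push out)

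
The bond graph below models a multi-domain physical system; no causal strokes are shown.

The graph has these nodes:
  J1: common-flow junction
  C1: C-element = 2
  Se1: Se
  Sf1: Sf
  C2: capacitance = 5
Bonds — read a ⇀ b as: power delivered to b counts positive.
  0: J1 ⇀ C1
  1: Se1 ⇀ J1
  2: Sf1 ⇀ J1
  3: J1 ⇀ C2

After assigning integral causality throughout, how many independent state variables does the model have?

2  (C1, C2 all integral)

β1 stroke→J1  (Se1 fixes effort; stroke away)
β2 stroke→Sf1  (Sf1 (Sf) sets flow on bond)
β0 stroke→J1  (J1 flow already set via bond 2)
β3 stroke→J1  (J1: bond 2 brought flow, rest push out)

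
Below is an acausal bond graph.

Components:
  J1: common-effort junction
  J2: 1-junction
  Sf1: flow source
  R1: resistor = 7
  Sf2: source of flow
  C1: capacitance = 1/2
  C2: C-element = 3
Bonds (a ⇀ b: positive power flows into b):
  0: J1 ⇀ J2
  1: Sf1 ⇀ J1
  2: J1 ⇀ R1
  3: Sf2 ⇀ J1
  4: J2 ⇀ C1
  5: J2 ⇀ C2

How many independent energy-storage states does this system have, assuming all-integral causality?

b1 stroke→Sf1  (Sf1: flow source, stroke at near end)
b3 stroke→Sf2  (Sf2 fixes flow; stroke at Sf2)
b4 stroke→J2  (C1 outputs effort q/C1)
b5 stroke→J2  (C2 integral (e out))
b0 stroke→J1  (only one flow-in slot at J2)
b2 stroke→R1  (common-e at J1 fixed by 0)

2  (C1, C2 all integral)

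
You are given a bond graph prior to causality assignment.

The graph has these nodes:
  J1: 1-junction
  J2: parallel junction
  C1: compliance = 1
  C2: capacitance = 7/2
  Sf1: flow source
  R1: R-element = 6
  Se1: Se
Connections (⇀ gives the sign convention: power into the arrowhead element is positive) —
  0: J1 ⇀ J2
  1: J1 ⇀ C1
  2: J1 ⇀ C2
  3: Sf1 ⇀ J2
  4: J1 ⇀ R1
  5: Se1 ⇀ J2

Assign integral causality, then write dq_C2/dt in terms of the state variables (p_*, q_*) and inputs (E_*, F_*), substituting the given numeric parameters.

dq_C2/dt = -E_Se1/6 - q_C1/6 - q_C2/21

#3 stroke→Sf1  (Sf1 fixes flow; stroke at Sf1)
#5 stroke→J2  (source Se1 imposes e)
#0 stroke→J1  (common-e at J2 fixed by 5)
#1 stroke→J1  (C1 integral (e out))
#2 stroke→J1  (C2 integral (e out))
#4 stroke→R1  (only one flow-in slot at J1)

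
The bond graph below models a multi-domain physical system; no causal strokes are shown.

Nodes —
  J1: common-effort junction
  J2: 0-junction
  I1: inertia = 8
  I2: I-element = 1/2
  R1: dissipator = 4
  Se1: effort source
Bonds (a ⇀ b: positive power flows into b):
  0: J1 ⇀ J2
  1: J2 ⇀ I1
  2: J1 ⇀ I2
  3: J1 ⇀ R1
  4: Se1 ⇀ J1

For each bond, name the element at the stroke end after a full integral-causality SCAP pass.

b0 →J2
b1 →I1
b2 →I2
b3 →R1
b4 →J1

bond 4 |J1  (Se1 fixes effort; stroke away)
bond 0 |J2  (J1: bond 4 brought effort, rest push out)
bond 2 |I2  (common-e at J1 fixed by 4)
bond 3 |R1  (common-e at J1 fixed by 4)
bond 1 |I1  (J2 effort already set via bond 0)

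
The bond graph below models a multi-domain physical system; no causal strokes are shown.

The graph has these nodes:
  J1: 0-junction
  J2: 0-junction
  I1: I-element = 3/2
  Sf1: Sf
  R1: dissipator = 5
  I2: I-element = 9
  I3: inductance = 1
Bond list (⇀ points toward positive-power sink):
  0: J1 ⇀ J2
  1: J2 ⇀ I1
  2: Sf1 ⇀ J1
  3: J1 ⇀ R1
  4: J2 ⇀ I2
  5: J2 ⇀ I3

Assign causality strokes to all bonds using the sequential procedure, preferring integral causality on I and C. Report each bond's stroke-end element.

b0 stroke at J2
b1 stroke at I1
b2 stroke at Sf1
b3 stroke at J1
b4 stroke at I2
b5 stroke at I3

β2 |Sf1  (Sf1 (Sf) sets flow on bond)
β1 |I1  (I1: I, integral causality)
β4 |I2  (I2 integral (f out))
β5 |I3  (I3 outputs flow p/I3)
β0 |J2  (J2 needs exactly one e-in)
β3 |J1  (J1 needs exactly one e-in)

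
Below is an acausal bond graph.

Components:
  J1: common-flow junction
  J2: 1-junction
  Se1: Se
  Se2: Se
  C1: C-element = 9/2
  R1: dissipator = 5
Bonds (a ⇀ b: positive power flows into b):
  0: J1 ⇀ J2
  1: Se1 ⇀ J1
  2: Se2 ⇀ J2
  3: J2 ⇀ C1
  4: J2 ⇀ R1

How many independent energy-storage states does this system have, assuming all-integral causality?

1  (C1 all integral)

β1 stroke at J1  (source Se1 imposes e)
β2 stroke at J2  (Se2 fixes effort; stroke away)
β0 stroke at J2  (closing 1-jn rule on J1)
β3 stroke at J2  (prefer integral on C1)
β4 stroke at R1  (J2: last free bond brings flow in)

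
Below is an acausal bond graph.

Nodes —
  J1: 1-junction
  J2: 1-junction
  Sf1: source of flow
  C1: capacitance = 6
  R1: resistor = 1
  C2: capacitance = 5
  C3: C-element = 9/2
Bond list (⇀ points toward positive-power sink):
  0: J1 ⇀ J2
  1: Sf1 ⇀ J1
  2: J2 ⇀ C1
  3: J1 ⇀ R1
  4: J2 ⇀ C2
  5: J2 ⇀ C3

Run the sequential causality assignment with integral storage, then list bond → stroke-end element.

#1 |Sf1  (source Sf1 imposes f)
#0 |J1  (common-f at J1 fixed by 1)
#3 |J1  (J1: bond 1 brought flow, rest push out)
#2 |J2  (J2: bond 0 brought flow, rest push out)
#4 |J2  (common-f at J2 fixed by 0)
#5 |J2  (J2: bond 0 brought flow, rest push out)

b0 |J1
b1 |Sf1
b2 |J2
b3 |J1
b4 |J2
b5 |J2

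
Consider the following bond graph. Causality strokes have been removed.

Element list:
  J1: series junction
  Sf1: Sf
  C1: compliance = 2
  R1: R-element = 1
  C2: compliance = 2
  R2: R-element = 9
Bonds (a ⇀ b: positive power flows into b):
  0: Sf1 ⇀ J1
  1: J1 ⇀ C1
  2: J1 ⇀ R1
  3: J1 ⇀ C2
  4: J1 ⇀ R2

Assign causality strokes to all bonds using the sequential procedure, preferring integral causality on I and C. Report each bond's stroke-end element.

#0 stroke at Sf1
#1 stroke at J1
#2 stroke at J1
#3 stroke at J1
#4 stroke at J1

b0 |Sf1  (Sf1: flow source, stroke at near end)
b1 |J1  (1-jn J1 has f-setter on 0)
b2 |J1  (J1 flow already set via bond 0)
b3 |J1  (J1 flow already set via bond 0)
b4 |J1  (J1 flow already set via bond 0)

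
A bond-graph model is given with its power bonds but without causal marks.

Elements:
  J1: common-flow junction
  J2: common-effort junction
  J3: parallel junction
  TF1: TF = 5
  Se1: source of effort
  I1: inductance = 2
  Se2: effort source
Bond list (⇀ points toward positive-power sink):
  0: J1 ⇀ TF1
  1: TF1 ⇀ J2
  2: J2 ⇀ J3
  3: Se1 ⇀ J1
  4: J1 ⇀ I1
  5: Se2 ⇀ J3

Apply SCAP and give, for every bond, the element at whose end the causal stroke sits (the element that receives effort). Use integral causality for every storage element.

b0 →J1
b1 →TF1
b2 →J2
b3 →J1
b4 →I1
b5 →J3

b3 stroke at J1  (Se1 fixes effort; stroke away)
b5 stroke at J3  (source Se2 imposes e)
b2 stroke at J2  (J3 effort already set via bond 5)
b1 stroke at TF1  (J2: bond 2 brought effort, rest push out)
b0 stroke at J1  (TF1 one-in-one-out from 1)
b4 stroke at I1  (J1 needs exactly one f-in)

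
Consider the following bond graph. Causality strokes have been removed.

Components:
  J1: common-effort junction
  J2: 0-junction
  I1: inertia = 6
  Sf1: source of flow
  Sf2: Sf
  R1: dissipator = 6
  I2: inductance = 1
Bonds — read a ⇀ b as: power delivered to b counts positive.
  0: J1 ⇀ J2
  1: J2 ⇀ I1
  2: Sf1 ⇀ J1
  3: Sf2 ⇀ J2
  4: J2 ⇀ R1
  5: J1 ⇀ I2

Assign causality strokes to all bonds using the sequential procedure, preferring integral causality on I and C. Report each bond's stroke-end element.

β2 |Sf1  (Sf1: flow source, stroke at near end)
β3 |Sf2  (Sf2 (Sf) sets flow on bond)
β1 |I1  (I1 integral (f out))
β5 |I2  (I2 integral (f out))
β0 |J1  (closing 0-jn rule on J1)
β4 |J2  (J2: last free bond brings effort in)

b0 |J1
b1 |I1
b2 |Sf1
b3 |Sf2
b4 |J2
b5 |I2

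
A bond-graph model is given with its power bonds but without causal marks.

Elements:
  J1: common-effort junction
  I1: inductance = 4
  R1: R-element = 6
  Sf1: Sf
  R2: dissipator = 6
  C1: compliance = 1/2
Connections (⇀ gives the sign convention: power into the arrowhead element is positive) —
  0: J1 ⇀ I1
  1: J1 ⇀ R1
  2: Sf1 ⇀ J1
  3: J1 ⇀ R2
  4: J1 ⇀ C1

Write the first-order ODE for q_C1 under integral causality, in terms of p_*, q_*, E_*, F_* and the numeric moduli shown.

b2 stroke at Sf1  (Sf1: flow source, stroke at near end)
b0 stroke at I1  (I1: I, integral causality)
b4 stroke at J1  (C1 outputs effort q/C1)
b1 stroke at R1  (J1: bond 4 brought effort, rest push out)
b3 stroke at R2  (common-e at J1 fixed by 4)

dq_C1/dt = F_Sf1 - p_I1/4 - 2*q_C1/3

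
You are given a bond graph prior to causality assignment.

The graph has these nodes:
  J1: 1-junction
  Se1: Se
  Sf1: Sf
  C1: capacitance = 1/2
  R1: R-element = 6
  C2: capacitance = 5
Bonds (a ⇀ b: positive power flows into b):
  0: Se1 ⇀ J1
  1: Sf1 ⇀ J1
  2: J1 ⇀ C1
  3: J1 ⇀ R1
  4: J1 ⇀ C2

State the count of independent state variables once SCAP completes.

2  (C1, C2 all integral)

#0 stroke→J1  (source Se1 imposes e)
#1 stroke→Sf1  (source Sf1 imposes f)
#2 stroke→J1  (J1: bond 1 brought flow, rest push out)
#3 stroke→J1  (1-jn J1 has f-setter on 1)
#4 stroke→J1  (J1 flow already set via bond 1)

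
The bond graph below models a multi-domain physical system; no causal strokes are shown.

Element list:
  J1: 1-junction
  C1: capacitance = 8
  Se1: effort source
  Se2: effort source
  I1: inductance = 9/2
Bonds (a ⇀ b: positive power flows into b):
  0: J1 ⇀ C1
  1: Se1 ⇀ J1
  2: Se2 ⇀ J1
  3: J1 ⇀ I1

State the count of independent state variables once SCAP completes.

bond 1 stroke at J1  (Se1: effort source, stroke at far end)
bond 2 stroke at J1  (Se2 (Se) sets effort on bond)
bond 0 stroke at J1  (prefer integral on C1)
bond 3 stroke at I1  (closing 1-jn rule on J1)

2  (C1, I1 all integral)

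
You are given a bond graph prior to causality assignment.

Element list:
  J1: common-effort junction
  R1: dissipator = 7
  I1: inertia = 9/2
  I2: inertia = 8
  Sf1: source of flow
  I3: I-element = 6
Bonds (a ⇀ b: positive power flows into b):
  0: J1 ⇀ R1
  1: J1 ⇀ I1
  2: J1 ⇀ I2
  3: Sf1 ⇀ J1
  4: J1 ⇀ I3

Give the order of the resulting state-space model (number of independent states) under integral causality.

β3 stroke→Sf1  (Sf1 fixes flow; stroke at Sf1)
β1 stroke→I1  (I1: I, integral causality)
β2 stroke→I2  (prefer integral on I2)
β4 stroke→I3  (I3: I, integral causality)
β0 stroke→J1  (only one effort-in slot at J1)

3  (I1, I2, I3 all integral)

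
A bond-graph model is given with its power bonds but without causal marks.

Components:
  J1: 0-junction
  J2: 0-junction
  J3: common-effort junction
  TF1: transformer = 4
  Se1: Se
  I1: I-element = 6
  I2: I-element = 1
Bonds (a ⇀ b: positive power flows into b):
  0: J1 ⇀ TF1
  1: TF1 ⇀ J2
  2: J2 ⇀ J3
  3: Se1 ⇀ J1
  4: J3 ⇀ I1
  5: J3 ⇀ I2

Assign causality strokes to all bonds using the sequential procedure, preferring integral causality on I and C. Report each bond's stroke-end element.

#0 →TF1
#1 →J2
#2 →J3
#3 →J1
#4 →I1
#5 →I2

bond 3 stroke→J1  (Se1 (Se) sets effort on bond)
bond 0 stroke→TF1  (common-e at J1 fixed by 3)
bond 1 stroke→J2  (through TF1, causality passes straight; one stroke at TF1)
bond 2 stroke→J3  (J2: bond 1 brought effort, rest push out)
bond 4 stroke→I1  (common-e at J3 fixed by 2)
bond 5 stroke→I2  (J3 effort already set via bond 2)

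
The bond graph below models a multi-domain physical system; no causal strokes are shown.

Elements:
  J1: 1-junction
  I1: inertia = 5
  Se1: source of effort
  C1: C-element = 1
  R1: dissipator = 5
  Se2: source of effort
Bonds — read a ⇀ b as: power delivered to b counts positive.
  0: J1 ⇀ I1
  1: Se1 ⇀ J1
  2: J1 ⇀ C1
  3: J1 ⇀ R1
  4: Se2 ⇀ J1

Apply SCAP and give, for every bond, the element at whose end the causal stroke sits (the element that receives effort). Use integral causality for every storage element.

bond 0 stroke at I1
bond 1 stroke at J1
bond 2 stroke at J1
bond 3 stroke at J1
bond 4 stroke at J1

bond 1 stroke→J1  (Se1: effort source, stroke at far end)
bond 4 stroke→J1  (Se2 fixes effort; stroke away)
bond 0 stroke→I1  (I1 integral (f out))
bond 2 stroke→J1  (J1: bond 0 brought flow, rest push out)
bond 3 stroke→J1  (J1 flow already set via bond 0)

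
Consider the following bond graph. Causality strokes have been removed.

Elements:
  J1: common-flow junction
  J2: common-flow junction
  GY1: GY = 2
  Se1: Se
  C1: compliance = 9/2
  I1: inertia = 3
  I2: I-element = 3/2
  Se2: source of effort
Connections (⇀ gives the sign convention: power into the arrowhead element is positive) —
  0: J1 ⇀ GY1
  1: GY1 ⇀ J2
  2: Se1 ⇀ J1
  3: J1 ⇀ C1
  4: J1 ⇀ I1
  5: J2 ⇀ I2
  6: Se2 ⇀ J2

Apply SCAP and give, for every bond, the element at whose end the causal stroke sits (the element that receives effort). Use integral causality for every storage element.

#0 stroke at J1
#1 stroke at J2
#2 stroke at J1
#3 stroke at J1
#4 stroke at I1
#5 stroke at I2
#6 stroke at J2

bond 2 |J1  (Se1 (Se) sets effort on bond)
bond 6 |J2  (source Se2 imposes e)
bond 3 |J1  (C1 integral (e out))
bond 4 |I1  (I1: I, integral causality)
bond 0 |J1  (J1 flow already set via bond 4)
bond 1 |J2  (GY1: gyrator matches bond 0)
bond 5 |I2  (J2: last free bond brings flow in)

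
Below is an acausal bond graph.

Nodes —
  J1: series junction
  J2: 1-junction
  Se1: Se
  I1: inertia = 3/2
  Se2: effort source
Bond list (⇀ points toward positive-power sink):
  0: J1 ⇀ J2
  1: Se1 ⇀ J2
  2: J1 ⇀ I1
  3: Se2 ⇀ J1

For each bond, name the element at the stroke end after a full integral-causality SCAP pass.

b0 stroke→J1
b1 stroke→J2
b2 stroke→I1
b3 stroke→J1

β1 →J2  (Se1: effort source, stroke at far end)
β3 →J1  (source Se2 imposes e)
β0 →J1  (J2 needs exactly one f-in)
β2 →I1  (closing 1-jn rule on J1)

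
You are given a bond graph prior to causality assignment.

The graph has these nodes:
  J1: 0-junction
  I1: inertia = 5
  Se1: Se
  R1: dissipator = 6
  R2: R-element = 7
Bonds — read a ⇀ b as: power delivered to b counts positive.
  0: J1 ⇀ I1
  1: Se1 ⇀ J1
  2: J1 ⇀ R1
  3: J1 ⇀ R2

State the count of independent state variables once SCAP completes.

1  (I1 all integral)

bond 1 stroke→J1  (source Se1 imposes e)
bond 0 stroke→I1  (J1: bond 1 brought effort, rest push out)
bond 2 stroke→R1  (J1 effort already set via bond 1)
bond 3 stroke→R2  (common-e at J1 fixed by 1)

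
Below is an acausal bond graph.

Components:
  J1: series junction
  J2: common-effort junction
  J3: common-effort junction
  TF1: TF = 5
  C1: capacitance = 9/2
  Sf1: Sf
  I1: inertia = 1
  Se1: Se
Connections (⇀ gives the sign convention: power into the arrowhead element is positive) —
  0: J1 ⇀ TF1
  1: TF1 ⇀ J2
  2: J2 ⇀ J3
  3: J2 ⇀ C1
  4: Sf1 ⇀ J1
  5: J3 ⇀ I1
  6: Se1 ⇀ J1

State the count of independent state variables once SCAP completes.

β4 stroke at Sf1  (Sf1 (Sf) sets flow on bond)
β6 stroke at J1  (Se1: effort source, stroke at far end)
β0 stroke at J1  (common-f at J1 fixed by 4)
β1 stroke at TF1  (TF1 one-in-one-out from 0)
β3 stroke at J2  (C1: C, integral causality)
β2 stroke at J3  (0-jn J2 has e-setter on 3)
β5 stroke at I1  (J3: bond 2 brought effort, rest push out)

2  (C1, I1 all integral)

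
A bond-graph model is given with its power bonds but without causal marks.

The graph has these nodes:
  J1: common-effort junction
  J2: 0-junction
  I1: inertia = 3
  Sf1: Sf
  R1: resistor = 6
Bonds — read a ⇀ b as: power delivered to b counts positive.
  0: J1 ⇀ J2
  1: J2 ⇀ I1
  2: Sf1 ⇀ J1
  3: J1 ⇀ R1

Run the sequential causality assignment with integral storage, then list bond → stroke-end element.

#2 |Sf1  (source Sf1 imposes f)
#1 |I1  (prefer integral on I1)
#0 |J2  (J2: last free bond brings effort in)
#3 |J1  (only one effort-in slot at J1)

#0 |J2
#1 |I1
#2 |Sf1
#3 |J1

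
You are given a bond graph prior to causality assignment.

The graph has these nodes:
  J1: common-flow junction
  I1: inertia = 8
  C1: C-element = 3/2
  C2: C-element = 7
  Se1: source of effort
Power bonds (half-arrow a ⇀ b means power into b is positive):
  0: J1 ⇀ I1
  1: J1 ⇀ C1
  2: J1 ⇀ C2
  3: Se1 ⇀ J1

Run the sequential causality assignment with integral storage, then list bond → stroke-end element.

b0 →I1
b1 →J1
b2 →J1
b3 →J1

#3 |J1  (Se1 (Se) sets effort on bond)
#0 |I1  (prefer integral on I1)
#1 |J1  (J1: bond 0 brought flow, rest push out)
#2 |J1  (common-f at J1 fixed by 0)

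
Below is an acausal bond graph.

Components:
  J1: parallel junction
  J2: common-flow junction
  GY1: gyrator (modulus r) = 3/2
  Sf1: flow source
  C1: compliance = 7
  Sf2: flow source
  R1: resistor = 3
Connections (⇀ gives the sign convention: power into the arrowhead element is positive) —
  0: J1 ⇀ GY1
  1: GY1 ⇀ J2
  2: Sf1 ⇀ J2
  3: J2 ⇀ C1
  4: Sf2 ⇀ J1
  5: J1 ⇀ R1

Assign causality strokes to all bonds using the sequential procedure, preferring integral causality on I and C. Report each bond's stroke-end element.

b2 |Sf1  (Sf1 (Sf) sets flow on bond)
b4 |Sf2  (Sf2 (Sf) sets flow on bond)
b1 |J2  (J2 flow already set via bond 2)
b3 |J2  (common-f at J2 fixed by 2)
b0 |J1  (through GY1, causality inverts; strokes same side of GY1)
b5 |R1  (common-e at J1 fixed by 0)

bond 0 stroke at J1
bond 1 stroke at J2
bond 2 stroke at Sf1
bond 3 stroke at J2
bond 4 stroke at Sf2
bond 5 stroke at R1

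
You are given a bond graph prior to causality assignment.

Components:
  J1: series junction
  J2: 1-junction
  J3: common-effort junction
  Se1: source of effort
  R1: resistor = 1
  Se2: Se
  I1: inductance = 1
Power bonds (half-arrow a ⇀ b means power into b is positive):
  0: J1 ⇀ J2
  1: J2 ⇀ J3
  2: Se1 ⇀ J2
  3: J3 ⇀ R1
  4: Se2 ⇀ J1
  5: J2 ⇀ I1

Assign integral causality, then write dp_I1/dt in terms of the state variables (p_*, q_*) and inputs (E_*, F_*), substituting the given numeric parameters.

dp_I1/dt = E_Se1 + E_Se2 - p_I1

β2 |J2  (source Se1 imposes e)
β4 |J1  (Se2 (Se) sets effort on bond)
β0 |J2  (J1 needs exactly one f-in)
β5 |I1  (I1: I, integral causality)
β1 |J2  (J2: bond 5 brought flow, rest push out)
β3 |J3  (J3 needs exactly one e-in)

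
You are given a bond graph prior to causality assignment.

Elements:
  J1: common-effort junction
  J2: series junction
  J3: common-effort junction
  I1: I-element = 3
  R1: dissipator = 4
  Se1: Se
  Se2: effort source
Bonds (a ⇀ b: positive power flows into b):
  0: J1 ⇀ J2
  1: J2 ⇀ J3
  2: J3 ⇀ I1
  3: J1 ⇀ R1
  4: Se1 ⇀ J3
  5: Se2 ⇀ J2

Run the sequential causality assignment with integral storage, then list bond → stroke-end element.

b0 stroke→J1
b1 stroke→J2
b2 stroke→I1
b3 stroke→R1
b4 stroke→J3
b5 stroke→J2

#4 stroke→J3  (Se1: effort source, stroke at far end)
#5 stroke→J2  (source Se2 imposes e)
#1 stroke→J2  (0-jn J3 has e-setter on 4)
#2 stroke→I1  (common-e at J3 fixed by 4)
#0 stroke→J1  (only one flow-in slot at J2)
#3 stroke→R1  (0-jn J1 has e-setter on 0)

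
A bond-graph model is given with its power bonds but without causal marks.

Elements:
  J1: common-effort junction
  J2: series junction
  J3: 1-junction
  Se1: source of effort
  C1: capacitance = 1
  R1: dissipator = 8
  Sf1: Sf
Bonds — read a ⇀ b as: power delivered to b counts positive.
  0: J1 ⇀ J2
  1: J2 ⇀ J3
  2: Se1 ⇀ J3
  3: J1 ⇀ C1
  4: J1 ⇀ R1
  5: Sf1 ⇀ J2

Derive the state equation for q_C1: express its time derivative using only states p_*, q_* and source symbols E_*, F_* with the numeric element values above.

b2 stroke at J3  (Se1 fixes effort; stroke away)
b5 stroke at Sf1  (Sf1: flow source, stroke at near end)
b0 stroke at J2  (J2 flow already set via bond 5)
b1 stroke at J2  (J2 flow already set via bond 5)
b3 stroke at J1  (prefer integral on C1)
b4 stroke at R1  (J1 effort already set via bond 3)

dq_C1/dt = -F_Sf1 - q_C1/8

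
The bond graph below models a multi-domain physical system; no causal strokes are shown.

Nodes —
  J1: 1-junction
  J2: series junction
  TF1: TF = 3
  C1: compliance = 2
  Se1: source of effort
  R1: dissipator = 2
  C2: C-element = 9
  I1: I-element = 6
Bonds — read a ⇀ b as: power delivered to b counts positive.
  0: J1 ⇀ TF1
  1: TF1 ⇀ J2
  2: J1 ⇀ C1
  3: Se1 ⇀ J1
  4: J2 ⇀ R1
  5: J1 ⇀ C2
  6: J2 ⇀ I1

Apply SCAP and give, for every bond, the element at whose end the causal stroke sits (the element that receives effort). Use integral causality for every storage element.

β0 →TF1
β1 →J2
β2 →J1
β3 →J1
β4 →J2
β5 →J1
β6 →I1

#3 →J1  (Se1 fixes effort; stroke away)
#2 →J1  (C1: C, integral causality)
#5 →J1  (C2 outputs effort q/C2)
#0 →TF1  (J1: last free bond brings flow in)
#1 →J2  (TF1 one-in-one-out from 0)
#6 →I1  (prefer integral on I1)
#4 →J2  (common-f at J2 fixed by 6)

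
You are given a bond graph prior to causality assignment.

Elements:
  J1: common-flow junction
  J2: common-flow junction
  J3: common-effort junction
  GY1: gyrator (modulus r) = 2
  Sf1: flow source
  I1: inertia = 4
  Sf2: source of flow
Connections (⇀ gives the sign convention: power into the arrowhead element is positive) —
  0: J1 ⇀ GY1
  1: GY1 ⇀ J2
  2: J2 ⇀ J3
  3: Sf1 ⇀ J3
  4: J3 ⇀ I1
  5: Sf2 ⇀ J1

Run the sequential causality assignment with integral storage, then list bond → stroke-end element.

b0 stroke→J1
b1 stroke→J2
b2 stroke→J3
b3 stroke→Sf1
b4 stroke→I1
b5 stroke→Sf2

bond 3 stroke at Sf1  (Sf1: flow source, stroke at near end)
bond 5 stroke at Sf2  (Sf2: flow source, stroke at near end)
bond 0 stroke at J1  (J1: bond 5 brought flow, rest push out)
bond 1 stroke at J2  (GY1: gyrator matches bond 0)
bond 2 stroke at J3  (only one flow-in slot at J2)
bond 4 stroke at I1  (J3: bond 2 brought effort, rest push out)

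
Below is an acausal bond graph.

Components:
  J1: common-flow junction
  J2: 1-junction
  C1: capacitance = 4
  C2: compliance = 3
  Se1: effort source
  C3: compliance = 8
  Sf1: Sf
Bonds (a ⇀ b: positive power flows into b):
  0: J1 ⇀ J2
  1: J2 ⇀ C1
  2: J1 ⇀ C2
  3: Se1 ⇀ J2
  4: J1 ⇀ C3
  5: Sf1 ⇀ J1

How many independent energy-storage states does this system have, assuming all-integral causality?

β3 →J2  (Se1 (Se) sets effort on bond)
β5 →Sf1  (Sf1 (Sf) sets flow on bond)
β0 →J1  (J1 flow already set via bond 5)
β2 →J1  (J1: bond 5 brought flow, rest push out)
β4 →J1  (1-jn J1 has f-setter on 5)
β1 →J2  (1-jn J2 has f-setter on 0)

3  (C1, C2, C3 all integral)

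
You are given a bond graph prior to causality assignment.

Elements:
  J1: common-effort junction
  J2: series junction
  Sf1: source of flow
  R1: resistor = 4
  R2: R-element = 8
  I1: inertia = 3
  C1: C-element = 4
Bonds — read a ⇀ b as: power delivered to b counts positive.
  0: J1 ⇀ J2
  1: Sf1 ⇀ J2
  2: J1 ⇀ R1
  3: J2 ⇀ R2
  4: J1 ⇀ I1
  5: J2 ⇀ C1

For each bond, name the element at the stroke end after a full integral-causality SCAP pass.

#0 stroke→J2
#1 stroke→Sf1
#2 stroke→J1
#3 stroke→J2
#4 stroke→I1
#5 stroke→J2

b1 |Sf1  (Sf1 (Sf) sets flow on bond)
b0 |J2  (J2 flow already set via bond 1)
b3 |J2  (common-f at J2 fixed by 1)
b5 |J2  (J2 flow already set via bond 1)
b4 |I1  (I1: I, integral causality)
b2 |J1  (J1 needs exactly one e-in)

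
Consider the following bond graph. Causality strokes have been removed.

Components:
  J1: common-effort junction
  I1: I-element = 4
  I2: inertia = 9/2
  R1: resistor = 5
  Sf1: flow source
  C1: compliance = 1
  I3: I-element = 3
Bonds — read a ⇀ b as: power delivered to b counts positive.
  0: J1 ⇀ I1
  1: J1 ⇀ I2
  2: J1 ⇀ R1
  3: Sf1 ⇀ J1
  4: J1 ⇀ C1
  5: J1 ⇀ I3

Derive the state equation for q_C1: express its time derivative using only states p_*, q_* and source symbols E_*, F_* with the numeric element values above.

β3 stroke→Sf1  (source Sf1 imposes f)
β0 stroke→I1  (I1 outputs flow p/I1)
β1 stroke→I2  (I2 integral (f out))
β4 stroke→J1  (C1 outputs effort q/C1)
β2 stroke→R1  (J1: bond 4 brought effort, rest push out)
β5 stroke→I3  (0-jn J1 has e-setter on 4)

dq_C1/dt = F_Sf1 - p_I1/4 - 2*p_I2/9 - p_I3/3 - q_C1/5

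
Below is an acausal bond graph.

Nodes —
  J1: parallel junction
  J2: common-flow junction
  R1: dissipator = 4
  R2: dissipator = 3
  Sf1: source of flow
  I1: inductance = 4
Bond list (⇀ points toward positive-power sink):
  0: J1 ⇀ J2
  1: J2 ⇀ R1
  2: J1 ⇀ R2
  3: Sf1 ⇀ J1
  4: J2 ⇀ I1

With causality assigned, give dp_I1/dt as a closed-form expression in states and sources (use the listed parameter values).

dp_I1/dt = 3*F_Sf1 - 7*p_I1/4

β3 stroke→Sf1  (Sf1 fixes flow; stroke at Sf1)
β4 stroke→I1  (prefer integral on I1)
β0 stroke→J2  (1-jn J2 has f-setter on 4)
β1 stroke→J2  (common-f at J2 fixed by 4)
β2 stroke→J1  (only one effort-in slot at J1)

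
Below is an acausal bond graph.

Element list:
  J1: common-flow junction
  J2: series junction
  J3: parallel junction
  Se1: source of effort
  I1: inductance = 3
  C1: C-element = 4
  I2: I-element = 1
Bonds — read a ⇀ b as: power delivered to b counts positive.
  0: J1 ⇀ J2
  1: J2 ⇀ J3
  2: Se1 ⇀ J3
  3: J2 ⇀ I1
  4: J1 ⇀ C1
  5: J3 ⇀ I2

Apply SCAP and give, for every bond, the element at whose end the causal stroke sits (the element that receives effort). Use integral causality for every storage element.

bond 0 →J2
bond 1 →J2
bond 2 →J3
bond 3 →I1
bond 4 →J1
bond 5 →I2

bond 2 stroke at J3  (source Se1 imposes e)
bond 1 stroke at J2  (common-e at J3 fixed by 2)
bond 5 stroke at I2  (common-e at J3 fixed by 2)
bond 3 stroke at I1  (I1: I, integral causality)
bond 0 stroke at J2  (common-f at J2 fixed by 3)
bond 4 stroke at J1  (1-jn J1 has f-setter on 0)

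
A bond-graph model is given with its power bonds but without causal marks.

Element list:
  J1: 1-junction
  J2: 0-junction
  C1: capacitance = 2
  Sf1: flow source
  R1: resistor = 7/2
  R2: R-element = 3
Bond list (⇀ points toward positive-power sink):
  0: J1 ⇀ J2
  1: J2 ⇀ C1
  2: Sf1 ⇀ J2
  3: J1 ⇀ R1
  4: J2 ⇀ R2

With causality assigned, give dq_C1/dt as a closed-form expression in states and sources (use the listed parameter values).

#2 stroke at Sf1  (Sf1: flow source, stroke at near end)
#1 stroke at J2  (prefer integral on C1)
#0 stroke at J1  (J2 effort already set via bond 1)
#4 stroke at R2  (common-e at J2 fixed by 1)
#3 stroke at R1  (only one flow-in slot at J1)

dq_C1/dt = F_Sf1 - 13*q_C1/42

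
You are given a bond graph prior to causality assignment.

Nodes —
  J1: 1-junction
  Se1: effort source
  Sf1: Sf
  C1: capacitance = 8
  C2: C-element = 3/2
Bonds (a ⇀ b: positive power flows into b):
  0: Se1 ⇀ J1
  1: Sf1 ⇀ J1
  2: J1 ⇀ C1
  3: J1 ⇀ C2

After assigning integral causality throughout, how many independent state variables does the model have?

#0 stroke at J1  (source Se1 imposes e)
#1 stroke at Sf1  (Sf1 (Sf) sets flow on bond)
#2 stroke at J1  (1-jn J1 has f-setter on 1)
#3 stroke at J1  (J1 flow already set via bond 1)

2  (C1, C2 all integral)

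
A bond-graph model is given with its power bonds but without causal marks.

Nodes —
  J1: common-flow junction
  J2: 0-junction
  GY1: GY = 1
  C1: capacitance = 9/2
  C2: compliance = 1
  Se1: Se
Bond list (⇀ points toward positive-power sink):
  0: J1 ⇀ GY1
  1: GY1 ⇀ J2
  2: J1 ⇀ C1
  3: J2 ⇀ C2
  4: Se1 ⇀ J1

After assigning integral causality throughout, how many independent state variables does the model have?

β4 stroke→J1  (Se1 fixes effort; stroke away)
β2 stroke→J1  (C1: C, integral causality)
β0 stroke→GY1  (closing 1-jn rule on J1)
β1 stroke→GY1  (GY1 both-in/both-out from 0)
β3 stroke→J2  (J2: last free bond brings effort in)

2  (C1, C2 all integral)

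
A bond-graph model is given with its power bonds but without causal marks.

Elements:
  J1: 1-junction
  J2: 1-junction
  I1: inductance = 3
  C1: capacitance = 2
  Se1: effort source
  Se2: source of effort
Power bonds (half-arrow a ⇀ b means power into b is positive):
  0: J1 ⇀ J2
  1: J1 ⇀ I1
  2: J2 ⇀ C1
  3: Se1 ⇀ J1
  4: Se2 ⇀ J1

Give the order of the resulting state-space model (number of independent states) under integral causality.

b3 stroke at J1  (source Se1 imposes e)
b4 stroke at J1  (Se2: effort source, stroke at far end)
b1 stroke at I1  (I1 integral (f out))
b0 stroke at J1  (J1 flow already set via bond 1)
b2 stroke at J2  (J2: bond 0 brought flow, rest push out)

2  (C1, I1 all integral)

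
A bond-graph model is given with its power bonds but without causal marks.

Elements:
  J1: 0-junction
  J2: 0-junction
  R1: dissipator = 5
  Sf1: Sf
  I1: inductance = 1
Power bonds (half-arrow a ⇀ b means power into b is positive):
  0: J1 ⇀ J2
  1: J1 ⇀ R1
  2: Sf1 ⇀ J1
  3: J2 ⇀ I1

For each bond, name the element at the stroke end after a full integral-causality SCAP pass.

b0 stroke→J2
b1 stroke→J1
b2 stroke→Sf1
b3 stroke→I1

β2 stroke at Sf1  (Sf1 fixes flow; stroke at Sf1)
β3 stroke at I1  (I1 integral (f out))
β0 stroke at J2  (J2 needs exactly one e-in)
β1 stroke at J1  (J1: last free bond brings effort in)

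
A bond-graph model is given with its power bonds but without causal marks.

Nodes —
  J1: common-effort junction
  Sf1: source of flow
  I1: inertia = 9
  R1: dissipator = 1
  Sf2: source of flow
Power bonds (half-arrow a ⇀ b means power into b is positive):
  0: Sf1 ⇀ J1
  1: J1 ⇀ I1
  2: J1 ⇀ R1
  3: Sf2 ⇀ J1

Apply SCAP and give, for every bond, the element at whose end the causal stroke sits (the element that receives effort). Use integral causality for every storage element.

#0 stroke→Sf1  (Sf1 (Sf) sets flow on bond)
#3 stroke→Sf2  (Sf2 fixes flow; stroke at Sf2)
#1 stroke→I1  (prefer integral on I1)
#2 stroke→J1  (only one effort-in slot at J1)

b0 →Sf1
b1 →I1
b2 →J1
b3 →Sf2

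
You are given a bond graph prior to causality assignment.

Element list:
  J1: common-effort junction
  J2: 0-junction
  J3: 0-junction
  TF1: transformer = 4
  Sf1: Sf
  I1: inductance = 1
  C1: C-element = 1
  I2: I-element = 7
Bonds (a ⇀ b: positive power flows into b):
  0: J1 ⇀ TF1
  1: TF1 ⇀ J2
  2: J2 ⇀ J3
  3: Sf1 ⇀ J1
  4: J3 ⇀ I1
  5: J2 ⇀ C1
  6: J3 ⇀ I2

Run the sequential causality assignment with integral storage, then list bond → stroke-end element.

#0 stroke at J1
#1 stroke at TF1
#2 stroke at J3
#3 stroke at Sf1
#4 stroke at I1
#5 stroke at J2
#6 stroke at I2

b3 |Sf1  (Sf1: flow source, stroke at near end)
b0 |J1  (J1 needs exactly one e-in)
b1 |TF1  (TF TF1: opposite of bond 0)
b4 |I1  (prefer integral on I1)
b5 |J2  (C1 integral (e out))
b2 |J3  (0-jn J2 has e-setter on 5)
b6 |I2  (common-e at J3 fixed by 2)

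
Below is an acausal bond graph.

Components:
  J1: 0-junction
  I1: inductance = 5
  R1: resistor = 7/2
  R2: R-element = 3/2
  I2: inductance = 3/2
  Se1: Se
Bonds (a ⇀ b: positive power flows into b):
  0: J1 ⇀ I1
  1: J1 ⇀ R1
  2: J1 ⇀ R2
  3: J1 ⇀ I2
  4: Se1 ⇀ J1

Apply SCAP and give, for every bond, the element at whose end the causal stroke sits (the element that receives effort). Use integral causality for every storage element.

b0 |I1
b1 |R1
b2 |R2
b3 |I2
b4 |J1

β4 →J1  (Se1 fixes effort; stroke away)
β0 →I1  (0-jn J1 has e-setter on 4)
β1 →R1  (J1: bond 4 brought effort, rest push out)
β2 →R2  (J1: bond 4 brought effort, rest push out)
β3 →I2  (0-jn J1 has e-setter on 4)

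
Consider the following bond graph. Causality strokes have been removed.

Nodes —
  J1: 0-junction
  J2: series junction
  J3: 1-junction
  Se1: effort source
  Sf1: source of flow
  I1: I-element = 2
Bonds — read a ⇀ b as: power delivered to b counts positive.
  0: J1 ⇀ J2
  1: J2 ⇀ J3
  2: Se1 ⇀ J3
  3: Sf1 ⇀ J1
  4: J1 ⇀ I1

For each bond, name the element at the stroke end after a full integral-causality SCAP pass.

bond 0 stroke at J1
bond 1 stroke at J2
bond 2 stroke at J3
bond 3 stroke at Sf1
bond 4 stroke at I1

β2 stroke at J3  (source Se1 imposes e)
β3 stroke at Sf1  (Sf1 fixes flow; stroke at Sf1)
β1 stroke at J2  (J3 needs exactly one f-in)
β0 stroke at J1  (J2 needs exactly one f-in)
β4 stroke at I1  (common-e at J1 fixed by 0)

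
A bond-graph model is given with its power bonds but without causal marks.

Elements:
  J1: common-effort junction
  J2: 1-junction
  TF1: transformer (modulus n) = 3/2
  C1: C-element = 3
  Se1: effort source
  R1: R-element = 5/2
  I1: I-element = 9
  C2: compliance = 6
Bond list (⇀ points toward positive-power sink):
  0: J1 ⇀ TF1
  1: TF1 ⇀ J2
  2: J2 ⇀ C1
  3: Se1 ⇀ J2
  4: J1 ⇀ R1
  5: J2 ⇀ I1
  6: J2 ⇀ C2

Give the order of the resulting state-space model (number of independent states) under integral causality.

3  (C1, C2, I1 all integral)

bond 3 stroke at J2  (source Se1 imposes e)
bond 2 stroke at J2  (C1: C, integral causality)
bond 5 stroke at I1  (I1: I, integral causality)
bond 1 stroke at J2  (J2 flow already set via bond 5)
bond 6 stroke at J2  (J2 flow already set via bond 5)
bond 0 stroke at TF1  (TF1 one-in-one-out from 1)
bond 4 stroke at J1  (J1 needs exactly one e-in)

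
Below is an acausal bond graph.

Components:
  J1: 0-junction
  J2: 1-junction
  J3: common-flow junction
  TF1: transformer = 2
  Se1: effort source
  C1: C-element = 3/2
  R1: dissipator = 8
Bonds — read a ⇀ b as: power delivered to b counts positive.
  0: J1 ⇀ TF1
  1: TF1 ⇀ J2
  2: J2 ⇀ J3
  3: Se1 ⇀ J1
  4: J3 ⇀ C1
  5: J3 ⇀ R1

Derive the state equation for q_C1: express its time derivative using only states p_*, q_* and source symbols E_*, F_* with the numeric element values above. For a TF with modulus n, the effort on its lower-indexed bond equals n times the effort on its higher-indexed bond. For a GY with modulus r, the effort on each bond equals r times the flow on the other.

dq_C1/dt = E_Se1/16 - q_C1/12

#3 →J1  (Se1: effort source, stroke at far end)
#0 →TF1  (J1 effort already set via bond 3)
#1 →J2  (through TF1, causality passes straight; one stroke at TF1)
#2 →J3  (J2: last free bond brings flow in)
#4 →J3  (C1 integral (e out))
#5 →R1  (J3 needs exactly one f-in)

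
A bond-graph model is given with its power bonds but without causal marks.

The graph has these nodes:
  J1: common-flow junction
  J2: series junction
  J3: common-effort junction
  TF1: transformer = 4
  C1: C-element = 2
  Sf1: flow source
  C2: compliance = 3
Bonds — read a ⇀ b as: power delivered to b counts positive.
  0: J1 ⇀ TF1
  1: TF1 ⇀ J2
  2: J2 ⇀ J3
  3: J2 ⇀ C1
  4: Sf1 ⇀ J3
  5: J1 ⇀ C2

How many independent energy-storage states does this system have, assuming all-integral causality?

bond 4 |Sf1  (Sf1 (Sf) sets flow on bond)
bond 2 |J3  (closing 0-jn rule on J3)
bond 1 |J2  (1-jn J2 has f-setter on 2)
bond 3 |J2  (J2: bond 2 brought flow, rest push out)
bond 0 |TF1  (through TF1, causality passes straight; one stroke at TF1)
bond 5 |J1  (J1: bond 0 brought flow, rest push out)

2  (C1, C2 all integral)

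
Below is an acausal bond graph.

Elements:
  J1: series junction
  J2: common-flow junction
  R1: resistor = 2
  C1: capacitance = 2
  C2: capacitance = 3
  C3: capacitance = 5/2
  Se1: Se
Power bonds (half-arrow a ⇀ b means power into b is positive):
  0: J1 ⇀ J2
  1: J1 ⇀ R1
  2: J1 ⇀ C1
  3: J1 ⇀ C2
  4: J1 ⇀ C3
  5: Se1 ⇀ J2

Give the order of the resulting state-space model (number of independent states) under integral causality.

3  (C1, C2, C3 all integral)

β5 →J2  (source Se1 imposes e)
β0 →J1  (J2 needs exactly one f-in)
β2 →J1  (C1 outputs effort q/C1)
β3 →J1  (C2 outputs effort q/C2)
β4 →J1  (C3 integral (e out))
β1 →R1  (J1 needs exactly one f-in)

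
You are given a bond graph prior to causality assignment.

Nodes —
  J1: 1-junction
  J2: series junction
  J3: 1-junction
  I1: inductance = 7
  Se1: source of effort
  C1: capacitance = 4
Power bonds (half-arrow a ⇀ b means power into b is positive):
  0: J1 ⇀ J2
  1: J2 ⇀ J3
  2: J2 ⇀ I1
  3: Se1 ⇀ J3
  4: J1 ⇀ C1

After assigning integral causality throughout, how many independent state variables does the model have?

2  (C1, I1 all integral)

#3 stroke→J3  (Se1 (Se) sets effort on bond)
#1 stroke→J2  (only one flow-in slot at J3)
#2 stroke→I1  (I1: I, integral causality)
#0 stroke→J2  (J2 flow already set via bond 2)
#4 stroke→J1  (1-jn J1 has f-setter on 0)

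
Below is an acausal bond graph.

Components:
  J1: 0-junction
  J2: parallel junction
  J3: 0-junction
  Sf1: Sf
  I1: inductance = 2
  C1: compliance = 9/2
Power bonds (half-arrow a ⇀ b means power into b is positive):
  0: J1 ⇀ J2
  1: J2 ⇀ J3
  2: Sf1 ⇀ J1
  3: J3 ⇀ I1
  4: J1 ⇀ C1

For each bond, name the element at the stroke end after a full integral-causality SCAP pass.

b2 |Sf1  (Sf1: flow source, stroke at near end)
b3 |I1  (prefer integral on I1)
b1 |J3  (closing 0-jn rule on J3)
b0 |J2  (closing 0-jn rule on J2)
b4 |J1  (only one effort-in slot at J1)

bond 0 stroke→J2
bond 1 stroke→J3
bond 2 stroke→Sf1
bond 3 stroke→I1
bond 4 stroke→J1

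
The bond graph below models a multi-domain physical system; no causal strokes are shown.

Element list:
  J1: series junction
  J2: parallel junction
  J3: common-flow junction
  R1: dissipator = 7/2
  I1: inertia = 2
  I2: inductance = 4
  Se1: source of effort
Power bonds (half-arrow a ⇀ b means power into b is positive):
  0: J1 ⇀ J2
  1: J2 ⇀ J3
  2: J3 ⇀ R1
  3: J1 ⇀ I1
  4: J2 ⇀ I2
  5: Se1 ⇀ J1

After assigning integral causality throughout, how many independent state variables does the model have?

β5 stroke at J1  (source Se1 imposes e)
β3 stroke at I1  (prefer integral on I1)
β0 stroke at J1  (1-jn J1 has f-setter on 3)
β4 stroke at I2  (I2: I, integral causality)
β1 stroke at J2  (J2 needs exactly one e-in)
β2 stroke at J3  (J3 flow already set via bond 1)

2  (I1, I2 all integral)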